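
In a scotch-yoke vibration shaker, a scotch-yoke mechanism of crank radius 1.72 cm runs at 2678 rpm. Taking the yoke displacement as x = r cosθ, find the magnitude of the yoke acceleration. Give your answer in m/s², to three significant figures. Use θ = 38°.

1070

ω = 280.4 rad/s (from 2678 rpm).
x = r cosθ ⇒ ẍ = −rω² cosθ (ω constant).
|a| = rω²|cosθ| = 0.0172·(280.4)²·|cos 38°| = 1066 m/s².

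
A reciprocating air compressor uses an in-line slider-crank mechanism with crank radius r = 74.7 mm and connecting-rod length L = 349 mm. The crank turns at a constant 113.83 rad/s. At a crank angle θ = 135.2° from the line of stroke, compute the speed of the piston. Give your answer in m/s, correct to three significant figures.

5.07

ω = 113.8 rad/s
For an in-line slider-crank, x = r cosθ + √(L² − r² sin²θ), so v = −rω sinθ·[1 + r cosθ/√(L² − r² sin²θ)].
With r = 0.0747 m, L = 0.349 m, θ = 135.2°: √(L² − r² sin²θ) = 0.34501 m.
v = −0.0747·113.8·0.70463·[1 + 0.0747·-0.70957/0.34501] = -5.0711 m/s.
|v| = 5.0711 m/s.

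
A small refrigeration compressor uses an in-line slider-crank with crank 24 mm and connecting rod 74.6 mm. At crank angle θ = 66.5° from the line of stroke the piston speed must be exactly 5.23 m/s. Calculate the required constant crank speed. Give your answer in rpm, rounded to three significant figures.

For an in-line slider-crank, |v_piston| = rω|sinθ|·[1 + r cosθ/√(L² − r² sin²θ)].
With r = 0.024 m, L = 0.0746 m, θ = 66.5°: the bracketed kinematic factor |dx/dθ| = 0.024964 m.
ω = v/|dx/dθ| = 5.23/0.024964 = 209.5 rad/s.
N = 60ω/(2π) = 2000.6 rpm.

2000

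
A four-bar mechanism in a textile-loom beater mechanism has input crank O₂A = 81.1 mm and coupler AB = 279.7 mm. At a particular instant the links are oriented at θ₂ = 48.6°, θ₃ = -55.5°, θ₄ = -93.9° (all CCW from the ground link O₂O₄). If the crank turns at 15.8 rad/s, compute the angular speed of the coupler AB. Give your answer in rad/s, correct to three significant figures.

4.49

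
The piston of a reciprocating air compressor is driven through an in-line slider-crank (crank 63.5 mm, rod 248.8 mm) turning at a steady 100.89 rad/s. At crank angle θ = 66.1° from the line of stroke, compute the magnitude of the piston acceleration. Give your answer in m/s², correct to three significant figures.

150

ω = 100.9 rad/s
x(θ) = r cosθ + √(L² − r² sin²θ); with ω constant, a = ω²·d²x/dθ².
d²x/dθ² = −r cosθ − r²(cos2θ)/√u − r⁴ sin²2θ/(4u^{3/2}),  u = L² − r² sin²θ = 0.058531 m².
Substituting r = 0.0635 m, L = 0.2488 m, θ = 66.1°: d²x/dθ² = -0.014689 m.
a = ω²·d²x/dθ² = (100.9)²·(-0.014689) = -149.51 m/s²;  |a| = 149.51 m/s².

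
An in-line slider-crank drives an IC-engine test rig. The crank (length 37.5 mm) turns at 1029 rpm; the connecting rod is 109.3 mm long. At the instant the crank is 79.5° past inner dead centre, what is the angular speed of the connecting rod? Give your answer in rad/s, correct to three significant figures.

7.16

ω = 107.8 rad/s (converted from 1029 rpm).
The rod makes angle φ with the slider axis where L sinφ = r sinθ; differentiating, L cosφ·φ̇ = r ω cosθ.
L cosφ = √(L² − r² sin²θ) = 0.10289 m.
|ω_rod| = r ω |cosθ| / √(L² − r² sin²θ) = 0.0375·107.8·0.18224/0.10289 = 7.1569 rad/s.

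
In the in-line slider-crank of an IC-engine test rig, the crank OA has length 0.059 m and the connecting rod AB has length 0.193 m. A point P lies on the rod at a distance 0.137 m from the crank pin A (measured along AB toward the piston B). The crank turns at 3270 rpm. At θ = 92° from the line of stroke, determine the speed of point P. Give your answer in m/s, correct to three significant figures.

20.0

ω = 342.4 rad/s.  Crank-pin speed |V_A| = rω = 20.204 m/s, perpendicular to OA.
Rod angle: sinφ = −(r/L) sinθ ⇒ φ = -17.789°; ω_rod = −rω cosθ/√(L²−r²sin²θ) = +3.8368 rad/s.
V_P = V_A + ω_rod × AP, with AP = 0.137 m along the rod.
Components: V_Px = −rω sinθ − a·ω_rod·sinφ = -20.031 m/s;  V_Py = rω cosθ + a·ω_rod·cosφ = -0.20459 m/s.
|V_P| = √(V_Px² + V_Py²) = 20.032 m/s.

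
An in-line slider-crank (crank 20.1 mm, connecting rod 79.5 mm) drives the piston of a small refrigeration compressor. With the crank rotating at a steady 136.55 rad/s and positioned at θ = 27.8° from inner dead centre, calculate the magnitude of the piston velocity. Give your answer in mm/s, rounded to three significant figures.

1570

ω = 136.6 rad/s
For an in-line slider-crank, x = r cosθ + √(L² − r² sin²θ), so v = −rω sinθ·[1 + r cosθ/√(L² − r² sin²θ)].
With r = 0.0201 m, L = 0.0795 m, θ = 27.8°: √(L² − r² sin²θ) = 0.078945 m.
v = −0.0201·136.6·0.46639·[1 + 0.0201·0.88458/0.078945] = -1.5684 m/s.
|v| = 1.5684 m/s = 1568.4 mm/s.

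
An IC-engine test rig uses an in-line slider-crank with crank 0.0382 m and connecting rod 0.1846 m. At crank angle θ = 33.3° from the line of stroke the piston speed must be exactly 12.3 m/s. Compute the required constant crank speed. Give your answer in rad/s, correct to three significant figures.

500

For an in-line slider-crank, |v_piston| = rω|sinθ|·[1 + r cosθ/√(L² − r² sin²θ)].
With r = 0.0382 m, L = 0.1846 m, θ = 33.3°: the bracketed kinematic factor |dx/dθ| = 0.024624 m.
ω = v/|dx/dθ| = 12.3/0.024624 = 499.52 rad/s.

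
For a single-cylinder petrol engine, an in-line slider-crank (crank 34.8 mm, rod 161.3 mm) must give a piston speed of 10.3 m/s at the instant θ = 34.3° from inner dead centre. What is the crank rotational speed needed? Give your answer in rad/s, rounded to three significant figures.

For an in-line slider-crank, |v_piston| = rω|sinθ|·[1 + r cosθ/√(L² − r² sin²θ)].
With r = 0.0348 m, L = 0.1613 m, θ = 34.3°: the bracketed kinematic factor |dx/dθ| = 0.023132 m.
ω = v/|dx/dθ| = 10.3/0.023132 = 445.27 rad/s.

445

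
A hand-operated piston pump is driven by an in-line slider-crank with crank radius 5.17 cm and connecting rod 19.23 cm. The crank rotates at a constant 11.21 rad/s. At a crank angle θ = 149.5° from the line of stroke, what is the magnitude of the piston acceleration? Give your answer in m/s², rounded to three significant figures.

4.72

ω = 11.21 rad/s
x(θ) = r cosθ + √(L² − r² sin²θ); with ω constant, a = ω²·d²x/dθ².
d²x/dθ² = −r cosθ − r²(cos2θ)/√u − r⁴ sin²2θ/(4u^{3/2}),  u = L² − r² sin²θ = 0.0362908 m².
Substituting r = 0.0517 m, L = 0.1923 m, θ = 149.5°: d²x/dθ² = +0.037546 m.
a = ω²·d²x/dθ² = (11.21)²·(+0.037546) = +4.7182 m/s²;  |a| = 4.7182 m/s².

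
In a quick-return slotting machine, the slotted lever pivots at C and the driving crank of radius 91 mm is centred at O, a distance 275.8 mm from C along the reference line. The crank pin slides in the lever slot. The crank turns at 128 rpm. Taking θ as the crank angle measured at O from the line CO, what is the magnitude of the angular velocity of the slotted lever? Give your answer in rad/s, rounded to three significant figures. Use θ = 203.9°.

ω = 13.4 rad/s (from 128 rpm).
Crank pin A relative to C: A = (d + r cosθ, r sinθ); lever angle φ = atan2(r sinθ, d + r cosθ).
Differentiating tanφ: φ̇ = rω(d cosθ + r)/(d² + r² + 2dr cosθ).
d² + r² + 2dr cosθ = |CA|² = 0.0384551 m²;  d cosθ + r = -0.16115 m.
|ω_lever| = |0.091·13.4·-0.16115| / 0.0384551 = 5.1116 rad/s.

5.11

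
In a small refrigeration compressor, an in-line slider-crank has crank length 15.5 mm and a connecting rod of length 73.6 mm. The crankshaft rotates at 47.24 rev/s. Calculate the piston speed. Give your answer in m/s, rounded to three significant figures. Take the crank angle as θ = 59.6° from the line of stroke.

4.40

ω = 2π·47.2 = 296.8 rad/s
For an in-line slider-crank, x = r cosθ + √(L² − r² sin²θ), so v = −rω sinθ·[1 + r cosθ/√(L² − r² sin²θ)].
With r = 0.0155 m, L = 0.0736 m, θ = 59.6°: √(L² − r² sin²θ) = 0.072376 m.
v = −0.0155·296.8·0.86251·[1 + 0.0155·0.50603/0.072376] = -4.3982 m/s.
|v| = 4.3982 m/s.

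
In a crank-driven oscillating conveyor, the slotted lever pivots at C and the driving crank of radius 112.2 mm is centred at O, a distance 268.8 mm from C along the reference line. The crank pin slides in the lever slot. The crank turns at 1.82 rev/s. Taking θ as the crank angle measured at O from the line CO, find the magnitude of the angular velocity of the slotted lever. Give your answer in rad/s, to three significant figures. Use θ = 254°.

ω = 11.44 rad/s (from 1.82 rev/s).
Crank pin A relative to C: A = (d + r cosθ, r sinθ); lever angle φ = atan2(r sinθ, d + r cosθ).
Differentiating tanφ: φ̇ = rω(d cosθ + r)/(d² + r² + 2dr cosθ).
d² + r² + 2dr cosθ = |CA|² = 0.0682162 m²;  d cosθ + r = +0.038109 m.
|ω_lever| = |0.1122·11.44·+0.038109| / 0.0682162 = 0.71677 rad/s.

0.717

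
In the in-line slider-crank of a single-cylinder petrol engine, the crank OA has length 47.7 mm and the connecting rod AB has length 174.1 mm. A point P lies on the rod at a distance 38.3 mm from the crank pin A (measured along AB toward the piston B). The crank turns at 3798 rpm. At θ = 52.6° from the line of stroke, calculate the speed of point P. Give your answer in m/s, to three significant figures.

18.0

ω = 397.7 rad/s.  Crank-pin speed |V_A| = rω = 18.972 m/s, perpendicular to OA.
Rod angle: sinφ = −(r/L) sinθ ⇒ φ = -12.571°; ω_rod = −rω cosθ/√(L²−r²sin²θ) = -67.811 rad/s.
V_P = V_A + ω_rod × AP, with AP = 0.0383 m along the rod.
Components: V_Px = −rω sinθ − a·ω_rod·sinφ = -15.637 m/s;  V_Py = rω cosθ + a·ω_rod·cosφ = +8.9879 m/s.
|V_P| = √(V_Px² + V_Py²) = 18.036 m/s.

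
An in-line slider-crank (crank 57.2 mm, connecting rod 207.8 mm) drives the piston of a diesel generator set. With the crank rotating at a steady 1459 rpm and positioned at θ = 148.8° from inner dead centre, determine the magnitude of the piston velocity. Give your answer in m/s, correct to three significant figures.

3.45

ω = 2π·1459/60 = 152.8 rad/s
For an in-line slider-crank, x = r cosθ + √(L² − r² sin²θ), so v = −rω sinθ·[1 + r cosθ/√(L² − r² sin²θ)].
With r = 0.0572 m, L = 0.2078 m, θ = 148.8°: √(L² − r² sin²θ) = 0.20568 m.
v = −0.0572·152.8·0.51803·[1 + 0.0572·-0.85536/0.20568] = -3.4503 m/s.
|v| = 3.4503 m/s.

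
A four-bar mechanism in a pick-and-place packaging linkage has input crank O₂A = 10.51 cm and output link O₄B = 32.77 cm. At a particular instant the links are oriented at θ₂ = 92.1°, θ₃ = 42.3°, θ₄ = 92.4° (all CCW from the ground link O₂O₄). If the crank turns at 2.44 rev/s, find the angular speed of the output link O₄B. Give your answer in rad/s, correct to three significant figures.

ω₂ = 15.33 rad/s (from 2.44 rev/s).
Differentiating the loop-closure r₂e^{iθ₂}+r₃e^{iθ₃}=r₁+r₄e^{iθ₄} gives r₂ω₂e^{iθ₂}+r₃ω₃e^{iθ₃}=r₄ω₄e^{iθ₄}.
Eliminating the other unknown: ω₄ = r₂ω₂ sin(θ₂−θ₃) / [r₄ sin(θ₄−θ₃)].
Numerator sine = +0.76380; denominator sine = +0.76717.
Result = 0.1051·15.33·(+0.76380) / (0.3277·(+0.76717)) = +4.8954 rad/s; magnitude 4.8954 rad/s.

4.90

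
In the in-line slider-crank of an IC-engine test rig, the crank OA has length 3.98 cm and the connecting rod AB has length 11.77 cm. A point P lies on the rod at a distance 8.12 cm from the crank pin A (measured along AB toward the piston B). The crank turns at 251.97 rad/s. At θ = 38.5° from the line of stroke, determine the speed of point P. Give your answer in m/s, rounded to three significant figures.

ω = 252 rad/s.  Crank-pin speed |V_A| = rω = 10.028 m/s, perpendicular to OA.
Rod angle: sinφ = −(r/L) sinθ ⇒ φ = -12.152°; ω_rod = −rω cosθ/√(L²−r²sin²θ) = -68.209 rad/s.
V_P = V_A + ω_rod × AP, with AP = 0.0812 m along the rod.
Components: V_Px = −rω sinθ − a·ω_rod·sinφ = -7.4087 m/s;  V_Py = rω cosθ + a·ω_rod·cosφ = +2.4338 m/s.
|V_P| = √(V_Px² + V_Py²) = 7.7982 m/s.

7.80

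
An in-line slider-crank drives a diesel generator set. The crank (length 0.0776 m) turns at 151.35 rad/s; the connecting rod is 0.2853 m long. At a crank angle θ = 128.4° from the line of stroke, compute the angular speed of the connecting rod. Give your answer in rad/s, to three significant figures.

ω = 151.3 rad/s
The rod makes angle φ with the slider axis where L sinφ = r sinθ; differentiating, L cosφ·φ̇ = r ω cosθ.
L cosφ = √(L² − r² sin²θ) = 0.27874 m.
|ω_rod| = r ω |cosθ| / √(L² − r² sin²θ) = 0.0776·151.3·0.62115/0.27874 = 26.172 rad/s.

26.2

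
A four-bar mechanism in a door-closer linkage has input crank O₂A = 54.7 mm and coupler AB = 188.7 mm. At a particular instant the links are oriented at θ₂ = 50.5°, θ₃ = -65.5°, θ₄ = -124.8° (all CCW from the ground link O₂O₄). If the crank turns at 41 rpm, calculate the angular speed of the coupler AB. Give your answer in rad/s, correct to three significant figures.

0.119

ω₂ = 4.294 rad/s (from 41 rpm).
Differentiating the loop-closure r₂e^{iθ₂}+r₃e^{iθ₃}=r₁+r₄e^{iθ₄} gives r₂ω₂e^{iθ₂}+r₃ω₃e^{iθ₃}=r₄ω₄e^{iθ₄}.
Eliminating the other unknown: ω₃ = r₂ω₂ sin(θ₄−θ₂) / [r₃ sin(θ₃−θ₄)].
Numerator sine = -0.08194; denominator sine = +0.85985.
Result = 0.0547·4.294·(-0.08194) / (0.1887·(+0.85985)) = -0.1186 rad/s; magnitude 0.1186 rad/s.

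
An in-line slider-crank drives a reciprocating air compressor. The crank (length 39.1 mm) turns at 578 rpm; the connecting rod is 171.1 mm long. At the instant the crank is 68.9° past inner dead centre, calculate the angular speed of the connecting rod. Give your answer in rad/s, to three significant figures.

ω = 60.53 rad/s (converted from 578 rpm).
The rod makes angle φ with the slider axis where L sinφ = r sinθ; differentiating, L cosφ·φ̇ = r ω cosθ.
L cosφ = √(L² − r² sin²θ) = 0.16717 m.
|ω_rod| = r ω |cosθ| / √(L² − r² sin²θ) = 0.0391·60.53·0.36000/0.16717 = 5.0966 rad/s.

5.10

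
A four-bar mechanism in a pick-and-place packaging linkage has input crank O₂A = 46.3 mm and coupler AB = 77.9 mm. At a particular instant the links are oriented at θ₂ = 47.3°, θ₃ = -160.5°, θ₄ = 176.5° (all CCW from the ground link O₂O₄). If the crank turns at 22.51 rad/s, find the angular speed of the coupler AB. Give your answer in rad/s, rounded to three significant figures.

26.5

ω₂ = 22.51 rad/s
Differentiating the loop-closure r₂e^{iθ₂}+r₃e^{iθ₃}=r₁+r₄e^{iθ₄} gives r₂ω₂e^{iθ₂}+r₃ω₃e^{iθ₃}=r₄ω₄e^{iθ₄}.
Eliminating the other unknown: ω₃ = r₂ω₂ sin(θ₄−θ₂) / [r₃ sin(θ₃−θ₄)].
Numerator sine = +0.77494; denominator sine = +0.39073.
Result = 0.0463·22.51·(+0.77494) / (0.0779·(+0.39073)) = +26.535 rad/s; magnitude 26.535 rad/s.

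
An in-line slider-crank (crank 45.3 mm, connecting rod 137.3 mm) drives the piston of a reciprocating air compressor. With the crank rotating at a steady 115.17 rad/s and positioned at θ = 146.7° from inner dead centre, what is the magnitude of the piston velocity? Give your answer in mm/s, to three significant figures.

ω = 115.2 rad/s
For an in-line slider-crank, x = r cosθ + √(L² − r² sin²θ), so v = −rω sinθ·[1 + r cosθ/√(L² − r² sin²θ)].
With r = 0.0453 m, L = 0.1373 m, θ = 146.7°: √(L² − r² sin²θ) = 0.13503 m.
v = −0.0453·115.2·0.54902·[1 + 0.0453·-0.83581/0.13503] = -2.0612 m/s.
|v| = 2.0612 m/s = 2061.2 mm/s.

2060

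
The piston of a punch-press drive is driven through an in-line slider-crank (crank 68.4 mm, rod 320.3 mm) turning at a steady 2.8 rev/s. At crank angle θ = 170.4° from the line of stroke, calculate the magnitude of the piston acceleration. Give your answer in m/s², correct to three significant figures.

16.6

ω = 2π·2.8 = 17.59 rad/s
x(θ) = r cosθ + √(L² − r² sin²θ); with ω constant, a = ω²·d²x/dθ².
d²x/dθ² = −r cosθ − r²(cos2θ)/√u − r⁴ sin²2θ/(4u^{3/2}),  u = L² − r² sin²θ = 0.102462 m².
Substituting r = 0.0684 m, L = 0.3203 m, θ = 170.4°: d²x/dθ² = +0.053621 m.
a = ω²·d²x/dθ² = (17.59)²·(+0.053621) = +16.596 m/s²;  |a| = 16.596 m/s².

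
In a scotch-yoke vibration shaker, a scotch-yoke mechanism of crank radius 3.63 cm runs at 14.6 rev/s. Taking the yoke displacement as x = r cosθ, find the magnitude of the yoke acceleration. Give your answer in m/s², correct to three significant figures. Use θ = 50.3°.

195

ω = 91.73 rad/s (from 14.6 rev/s).
x = r cosθ ⇒ ẍ = −rω² cosθ (ω constant).
|a| = rω²|cosθ| = 0.0363·(91.73)²·|cos 50.3°| = 195.13 m/s².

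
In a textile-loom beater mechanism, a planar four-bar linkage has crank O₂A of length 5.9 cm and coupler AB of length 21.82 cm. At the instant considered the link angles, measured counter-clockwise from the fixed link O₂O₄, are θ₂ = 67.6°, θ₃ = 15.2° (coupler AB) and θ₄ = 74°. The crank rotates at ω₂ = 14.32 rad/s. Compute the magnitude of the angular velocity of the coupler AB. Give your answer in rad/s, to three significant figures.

ω₂ = 14.32 rad/s
Differentiating the loop-closure r₂e^{iθ₂}+r₃e^{iθ₃}=r₁+r₄e^{iθ₄} gives r₂ω₂e^{iθ₂}+r₃ω₃e^{iθ₃}=r₄ω₄e^{iθ₄}.
Eliminating the other unknown: ω₃ = r₂ω₂ sin(θ₄−θ₂) / [r₃ sin(θ₃−θ₄)].
Numerator sine = +0.11147; denominator sine = -0.85536.
Result = 0.059·14.32·(+0.11147) / (0.2182·(-0.85536)) = -0.5046 rad/s; magnitude 0.5046 rad/s.

0.505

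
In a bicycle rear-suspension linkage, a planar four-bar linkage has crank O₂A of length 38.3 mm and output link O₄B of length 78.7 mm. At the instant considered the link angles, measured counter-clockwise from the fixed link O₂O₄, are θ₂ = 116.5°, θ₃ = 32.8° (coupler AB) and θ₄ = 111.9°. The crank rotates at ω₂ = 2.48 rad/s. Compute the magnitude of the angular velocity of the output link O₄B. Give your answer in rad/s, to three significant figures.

ω₂ = 2.48 rad/s
Differentiating the loop-closure r₂e^{iθ₂}+r₃e^{iθ₃}=r₁+r₄e^{iθ₄} gives r₂ω₂e^{iθ₂}+r₃ω₃e^{iθ₃}=r₄ω₄e^{iθ₄}.
Eliminating the other unknown: ω₄ = r₂ω₂ sin(θ₂−θ₃) / [r₄ sin(θ₄−θ₃)].
Numerator sine = +0.99396; denominator sine = +0.98196.
Result = 0.0383·2.48·(+0.99396) / (0.0787·(+0.98196)) = +1.2217 rad/s; magnitude 1.2217 rad/s.

1.22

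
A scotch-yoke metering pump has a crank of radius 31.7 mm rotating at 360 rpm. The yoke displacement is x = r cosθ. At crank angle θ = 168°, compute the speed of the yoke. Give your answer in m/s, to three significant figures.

ω = 37.7 rad/s (from 360 rpm).
x = r cosθ ⇒ ẋ = −rω sinθ.
|v| = rω|sinθ| = 0.0317·37.7·|sin 168°| = 0.24847 m/s.

0.248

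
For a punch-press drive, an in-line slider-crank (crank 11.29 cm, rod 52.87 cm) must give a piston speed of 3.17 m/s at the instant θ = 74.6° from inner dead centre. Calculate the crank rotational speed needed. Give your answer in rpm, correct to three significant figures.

For an in-line slider-crank, |v_piston| = rω|sinθ|·[1 + r cosθ/√(L² − r² sin²θ)].
With r = 0.1129 m, L = 0.5287 m, θ = 74.6°: the bracketed kinematic factor |dx/dθ| = 0.11515 m.
ω = v/|dx/dθ| = 3.17/0.11515 = 27.528 rad/s.
N = 60ω/(2π) = 262.88 rpm.

263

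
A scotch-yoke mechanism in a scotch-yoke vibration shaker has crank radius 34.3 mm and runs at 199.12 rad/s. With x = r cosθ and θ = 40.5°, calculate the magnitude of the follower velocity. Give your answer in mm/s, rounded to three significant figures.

4440

ω = 199.1 rad/s
x = r cosθ ⇒ ẋ = −rω sinθ.
|v| = rω|sinθ| = 0.0343·199.1·|sin 40.5°| = 4.4356 m/s = 4435.6 mm/s.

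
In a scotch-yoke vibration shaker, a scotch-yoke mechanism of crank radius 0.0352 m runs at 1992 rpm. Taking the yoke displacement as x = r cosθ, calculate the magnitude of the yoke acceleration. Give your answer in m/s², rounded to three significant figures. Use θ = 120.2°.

770

ω = 208.6 rad/s (from 1992 rpm).
x = r cosθ ⇒ ẍ = −rω² cosθ (ω constant).
|a| = rω²|cosθ| = 0.0352·(208.6)²·|cos 120.2°| = 770.48 m/s².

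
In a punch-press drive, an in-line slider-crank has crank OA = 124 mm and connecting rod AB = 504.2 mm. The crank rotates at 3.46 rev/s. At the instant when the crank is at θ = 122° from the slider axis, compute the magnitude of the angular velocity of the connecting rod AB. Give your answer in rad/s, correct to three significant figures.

2.90

ω = 21.74 rad/s (converted from 3.46 rev/s).
The rod makes angle φ with the slider axis where L sinφ = r sinθ; differentiating, L cosφ·φ̇ = r ω cosθ.
L cosφ = √(L² − r² sin²θ) = 0.49311 m.
|ω_rod| = r ω |cosθ| / √(L² − r² sin²θ) = 0.124·21.74·0.52992/0.49311 = 2.897 rad/s.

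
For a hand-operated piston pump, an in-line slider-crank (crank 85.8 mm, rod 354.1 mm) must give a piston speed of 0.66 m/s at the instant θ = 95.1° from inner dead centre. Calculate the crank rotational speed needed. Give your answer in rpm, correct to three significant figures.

For an in-line slider-crank, |v_piston| = rω|sinθ|·[1 + r cosθ/√(L² − r² sin²θ)].
With r = 0.0858 m, L = 0.3541 m, θ = 95.1°: the bracketed kinematic factor |dx/dθ| = 0.083563 m.
ω = v/|dx/dθ| = 0.66/0.083563 = 7.8982 rad/s.
N = 60ω/(2π) = 75.422 rpm.

75.4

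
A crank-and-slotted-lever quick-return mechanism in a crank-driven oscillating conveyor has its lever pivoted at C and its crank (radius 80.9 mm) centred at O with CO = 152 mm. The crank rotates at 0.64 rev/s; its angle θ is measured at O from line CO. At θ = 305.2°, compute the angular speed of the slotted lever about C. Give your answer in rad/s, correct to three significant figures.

ω = 4.021 rad/s (from 0.64 rev/s).
Crank pin A relative to C: A = (d + r cosθ, r sinθ); lever angle φ = atan2(r sinθ, d + r cosθ).
Differentiating tanφ: φ̇ = rω(d cosθ + r)/(d² + r² + 2dr cosθ).
d² + r² + 2dr cosθ = |CA|² = 0.0438254 m²;  d cosθ + r = +0.16852 m.
|ω_lever| = |0.0809·4.021·+0.16852| / 0.0438254 = 1.2509 rad/s.

1.25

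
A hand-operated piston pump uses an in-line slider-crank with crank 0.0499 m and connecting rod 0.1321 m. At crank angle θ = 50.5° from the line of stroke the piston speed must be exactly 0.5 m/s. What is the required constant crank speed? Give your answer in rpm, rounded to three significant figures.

99.1

For an in-line slider-crank, |v_piston| = rω|sinθ|·[1 + r cosθ/√(L² − r² sin²θ)].
With r = 0.0499 m, L = 0.1321 m, θ = 50.5°: the bracketed kinematic factor |dx/dθ| = 0.048176 m.
ω = v/|dx/dθ| = 0.5/0.048176 = 10.379 rad/s.
N = 60ω/(2π) = 99.109 rpm.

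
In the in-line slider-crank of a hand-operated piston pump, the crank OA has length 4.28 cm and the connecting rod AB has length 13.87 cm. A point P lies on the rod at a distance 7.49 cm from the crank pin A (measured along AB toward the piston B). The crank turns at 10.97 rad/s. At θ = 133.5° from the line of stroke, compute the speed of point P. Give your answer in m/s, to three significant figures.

0.335

ω = 10.97 rad/s.  Crank-pin speed |V_A| = rω = 0.46952 m/s, perpendicular to OA.
Rod angle: sinφ = −(r/L) sinθ ⇒ φ = -12.934°; ω_rod = −rω cosθ/√(L²−r²sin²θ) = +2.3908 rad/s.
V_P = V_A + ω_rod × AP, with AP = 0.0749 m along the rod.
Components: V_Px = −rω sinθ − a·ω_rod·sinφ = -0.30049 m/s;  V_Py = rω cosθ + a·ω_rod·cosφ = -0.14866 m/s.
|V_P| = √(V_Px² + V_Py²) = 0.33526 m/s.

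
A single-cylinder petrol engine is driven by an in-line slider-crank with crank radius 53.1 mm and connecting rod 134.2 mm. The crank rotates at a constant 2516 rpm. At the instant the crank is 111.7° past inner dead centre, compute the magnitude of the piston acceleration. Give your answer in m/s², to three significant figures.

2470

ω = 2π·2516/60 = 263.5 rad/s
x(θ) = r cosθ + √(L² − r² sin²θ); with ω constant, a = ω²·d²x/dθ².
d²x/dθ² = −r cosθ − r²(cos2θ)/√u − r⁴ sin²2θ/(4u^{3/2}),  u = L² − r² sin²θ = 0.0155755 m².
Substituting r = 0.0531 m, L = 0.1342 m, θ = 111.7°: d²x/dθ² = +0.035566 m.
a = ω²·d²x/dθ² = (263.5)²·(+0.035566) = +2469 m/s²;  |a| = 2469 m/s².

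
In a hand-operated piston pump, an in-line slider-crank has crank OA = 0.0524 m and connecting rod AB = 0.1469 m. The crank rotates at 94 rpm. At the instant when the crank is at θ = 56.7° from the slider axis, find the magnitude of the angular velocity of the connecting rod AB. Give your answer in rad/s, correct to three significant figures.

2.02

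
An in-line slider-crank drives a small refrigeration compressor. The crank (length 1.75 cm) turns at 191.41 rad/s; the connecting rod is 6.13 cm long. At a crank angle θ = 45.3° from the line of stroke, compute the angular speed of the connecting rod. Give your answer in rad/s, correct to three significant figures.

39.3

ω = 191.4 rad/s
The rod makes angle φ with the slider axis where L sinφ = r sinθ; differentiating, L cosφ·φ̇ = r ω cosθ.
L cosφ = √(L² − r² sin²θ) = 0.060025 m.
|ω_rod| = r ω |cosθ| / √(L² − r² sin²θ) = 0.0175·191.4·0.70339/0.060025 = 39.253 rad/s.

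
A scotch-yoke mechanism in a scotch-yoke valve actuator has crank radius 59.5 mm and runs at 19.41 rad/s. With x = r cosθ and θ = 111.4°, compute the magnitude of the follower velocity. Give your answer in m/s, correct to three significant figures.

1.08

ω = 19.41 rad/s
x = r cosθ ⇒ ẋ = −rω sinθ.
|v| = rω|sinθ| = 0.0595·19.41·|sin 111.4°| = 1.0753 m/s.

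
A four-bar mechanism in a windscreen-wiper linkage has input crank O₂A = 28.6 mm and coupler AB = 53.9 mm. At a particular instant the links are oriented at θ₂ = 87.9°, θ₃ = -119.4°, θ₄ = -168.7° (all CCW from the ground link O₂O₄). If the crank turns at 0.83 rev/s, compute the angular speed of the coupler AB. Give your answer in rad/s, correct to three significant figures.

3.55

ω₂ = 5.215 rad/s (from 0.83 rev/s).
Differentiating the loop-closure r₂e^{iθ₂}+r₃e^{iθ₃}=r₁+r₄e^{iθ₄} gives r₂ω₂e^{iθ₂}+r₃ω₃e^{iθ₃}=r₄ω₄e^{iθ₄}.
Eliminating the other unknown: ω₃ = r₂ω₂ sin(θ₄−θ₂) / [r₃ sin(θ₃−θ₄)].
Numerator sine = +0.97278; denominator sine = +0.75813.
Result = 0.0286·5.215·(+0.97278) / (0.0539·(+0.75813)) = +3.5506 rad/s; magnitude 3.5506 rad/s.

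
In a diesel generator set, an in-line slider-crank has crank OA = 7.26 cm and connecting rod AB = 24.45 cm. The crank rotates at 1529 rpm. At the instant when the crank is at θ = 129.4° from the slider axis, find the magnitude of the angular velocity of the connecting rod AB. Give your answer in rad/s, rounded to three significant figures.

ω = 160.1 rad/s (converted from 1529 rpm).
The rod makes angle φ with the slider axis where L sinφ = r sinθ; differentiating, L cosφ·φ̇ = r ω cosθ.
L cosφ = √(L² − r² sin²θ) = 0.23798 m.
|ω_rod| = r ω |cosθ| / √(L² − r² sin²θ) = 0.0726·160.1·0.63473/0.23798 = 31.005 rad/s.

31.0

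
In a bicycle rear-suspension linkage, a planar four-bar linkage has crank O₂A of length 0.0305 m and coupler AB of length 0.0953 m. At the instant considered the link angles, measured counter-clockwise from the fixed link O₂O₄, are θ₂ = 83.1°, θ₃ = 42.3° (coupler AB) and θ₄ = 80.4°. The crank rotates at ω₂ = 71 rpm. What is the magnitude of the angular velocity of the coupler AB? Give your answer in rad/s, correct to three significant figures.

0.182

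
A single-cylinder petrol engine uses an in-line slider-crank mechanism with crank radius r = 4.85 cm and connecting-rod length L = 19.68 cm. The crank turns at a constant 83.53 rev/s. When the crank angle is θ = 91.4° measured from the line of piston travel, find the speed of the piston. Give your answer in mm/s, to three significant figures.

25300

ω = 2π·83.5 = 524.8 rad/s
For an in-line slider-crank, x = r cosθ + √(L² − r² sin²θ), so v = −rω sinθ·[1 + r cosθ/√(L² − r² sin²θ)].
With r = 0.0485 m, L = 0.1968 m, θ = 91.4°: √(L² − r² sin²θ) = 0.19073 m.
v = −0.0485·524.8·0.99970·[1 + 0.0485·-0.02443/0.19073] = -25.289 m/s.
|v| = 25.289 m/s = 25289 mm/s.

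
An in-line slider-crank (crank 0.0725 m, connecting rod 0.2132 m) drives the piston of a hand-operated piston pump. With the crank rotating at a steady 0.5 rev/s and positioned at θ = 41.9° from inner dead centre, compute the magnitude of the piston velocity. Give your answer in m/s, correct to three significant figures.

ω = 2π·0.5 = 3.142 rad/s
For an in-line slider-crank, x = r cosθ + √(L² − r² sin²θ), so v = −rω sinθ·[1 + r cosθ/√(L² − r² sin²θ)].
With r = 0.0725 m, L = 0.2132 m, θ = 41.9°: √(L² − r² sin²θ) = 0.20763 m.
v = −0.0725·3.142·0.66783·[1 + 0.0725·0.74431/0.20763] = -0.19164 m/s.
|v| = 0.19164 m/s.

0.192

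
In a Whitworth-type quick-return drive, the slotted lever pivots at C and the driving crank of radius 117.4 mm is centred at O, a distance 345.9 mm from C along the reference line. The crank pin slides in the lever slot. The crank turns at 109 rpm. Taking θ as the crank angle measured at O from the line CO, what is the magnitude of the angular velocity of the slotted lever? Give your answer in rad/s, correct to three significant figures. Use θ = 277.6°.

ω = 11.41 rad/s (from 109 rpm).
Crank pin A relative to C: A = (d + r cosθ, r sinθ); lever angle φ = atan2(r sinθ, d + r cosθ).
Differentiating tanφ: φ̇ = rω(d cosθ + r)/(d² + r² + 2dr cosθ).
d² + r² + 2dr cosθ = |CA|² = 0.144171 m²;  d cosθ + r = +0.16315 m.
|ω_lever| = |0.1174·11.41·+0.16315| / 0.144171 = 1.5164 rad/s.

1.52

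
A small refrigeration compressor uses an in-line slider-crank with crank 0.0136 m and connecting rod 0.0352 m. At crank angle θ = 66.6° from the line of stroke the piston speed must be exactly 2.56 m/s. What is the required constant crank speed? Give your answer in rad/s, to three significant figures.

176

For an in-line slider-crank, |v_piston| = rω|sinθ|·[1 + r cosθ/√(L² − r² sin²θ)].
With r = 0.0136 m, L = 0.0352 m, θ = 66.6°: the bracketed kinematic factor |dx/dθ| = 0.01453 m.
ω = v/|dx/dθ| = 2.56/0.01453 = 176.19 rad/s.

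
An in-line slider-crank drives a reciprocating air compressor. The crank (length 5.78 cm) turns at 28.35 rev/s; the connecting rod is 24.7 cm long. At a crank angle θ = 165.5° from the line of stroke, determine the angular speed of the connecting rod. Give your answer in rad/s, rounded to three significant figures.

ω = 178.1 rad/s (converted from 28.35 rev/s).
The rod makes angle φ with the slider axis where L sinφ = r sinθ; differentiating, L cosφ·φ̇ = r ω cosθ.
L cosφ = √(L² − r² sin²θ) = 0.24658 m.
|ω_rod| = r ω |cosθ| / √(L² − r² sin²θ) = 0.0578·178.1·0.96815/0.24658 = 40.425 rad/s.

40.4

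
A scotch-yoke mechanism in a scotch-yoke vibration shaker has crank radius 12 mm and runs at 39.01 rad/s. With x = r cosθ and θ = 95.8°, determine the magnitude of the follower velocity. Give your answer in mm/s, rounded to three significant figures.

ω = 39.01 rad/s
x = r cosθ ⇒ ẋ = −rω sinθ.
|v| = rω|sinθ| = 0.012·39.01·|sin 95.8°| = 0.46572 m/s = 465.72 mm/s.

466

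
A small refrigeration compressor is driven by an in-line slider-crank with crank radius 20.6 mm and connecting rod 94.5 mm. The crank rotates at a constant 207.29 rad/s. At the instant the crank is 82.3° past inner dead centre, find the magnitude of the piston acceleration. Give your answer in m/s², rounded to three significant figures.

71.8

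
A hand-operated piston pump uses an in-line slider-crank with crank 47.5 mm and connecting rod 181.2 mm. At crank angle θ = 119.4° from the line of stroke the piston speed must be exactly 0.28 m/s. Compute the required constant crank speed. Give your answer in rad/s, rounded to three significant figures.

7.80

For an in-line slider-crank, |v_piston| = rω|sinθ|·[1 + r cosθ/√(L² − r² sin²θ)].
With r = 0.0475 m, L = 0.1812 m, θ = 119.4°: the bracketed kinematic factor |dx/dθ| = 0.035913 m.
ω = v/|dx/dθ| = 0.28/0.035913 = 7.7967 rad/s.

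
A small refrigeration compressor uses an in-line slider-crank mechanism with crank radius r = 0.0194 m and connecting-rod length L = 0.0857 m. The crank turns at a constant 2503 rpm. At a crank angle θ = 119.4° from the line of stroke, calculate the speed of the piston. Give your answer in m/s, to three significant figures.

3.93

ω = 2π·2503/60 = 262.1 rad/s
For an in-line slider-crank, x = r cosθ + √(L² − r² sin²θ), so v = −rω sinθ·[1 + r cosθ/√(L² − r² sin²θ)].
With r = 0.0194 m, L = 0.0857 m, θ = 119.4°: √(L² − r² sin²θ) = 0.084017 m.
v = −0.0194·262.1·0.87121·[1 + 0.0194·-0.49090/0.084017] = -3.928 m/s.
|v| = 3.928 m/s.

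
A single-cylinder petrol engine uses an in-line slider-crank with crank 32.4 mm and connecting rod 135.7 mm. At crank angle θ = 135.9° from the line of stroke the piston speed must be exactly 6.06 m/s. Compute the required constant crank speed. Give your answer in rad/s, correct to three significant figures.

325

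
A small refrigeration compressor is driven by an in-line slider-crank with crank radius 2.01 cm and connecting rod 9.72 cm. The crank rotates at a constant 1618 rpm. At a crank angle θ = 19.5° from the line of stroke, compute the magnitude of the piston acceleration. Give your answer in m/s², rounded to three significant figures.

ω = 2π·1618/60 = 169.4 rad/s
x(θ) = r cosθ + √(L² − r² sin²θ); with ω constant, a = ω²·d²x/dθ².
d²x/dθ² = −r cosθ − r²(cos2θ)/√u − r⁴ sin²2θ/(4u^{3/2}),  u = L² − r² sin²θ = 0.00940282 m².
Substituting r = 0.0201 m, L = 0.0972 m, θ = 19.5°: d²x/dθ² = -0.022203 m.
a = ω²·d²x/dθ² = (169.4)²·(-0.022203) = -637.41 m/s²;  |a| = 637.41 m/s².

637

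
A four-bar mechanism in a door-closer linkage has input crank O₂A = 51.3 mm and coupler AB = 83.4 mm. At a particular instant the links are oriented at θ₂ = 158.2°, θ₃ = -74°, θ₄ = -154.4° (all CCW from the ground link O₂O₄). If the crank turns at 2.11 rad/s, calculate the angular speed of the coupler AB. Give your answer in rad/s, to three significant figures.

ω₂ = 2.11 rad/s
Differentiating the loop-closure r₂e^{iθ₂}+r₃e^{iθ₃}=r₁+r₄e^{iθ₄} gives r₂ω₂e^{iθ₂}+r₃ω₃e^{iθ₃}=r₄ω₄e^{iθ₄}.
Eliminating the other unknown: ω₃ = r₂ω₂ sin(θ₄−θ₂) / [r₃ sin(θ₃−θ₄)].
Numerator sine = +0.73610; denominator sine = +0.98600.
Result = 0.0513·2.11·(+0.73610) / (0.0834·(+0.98600)) = +0.96893 rad/s; magnitude 0.96893 rad/s.

0.969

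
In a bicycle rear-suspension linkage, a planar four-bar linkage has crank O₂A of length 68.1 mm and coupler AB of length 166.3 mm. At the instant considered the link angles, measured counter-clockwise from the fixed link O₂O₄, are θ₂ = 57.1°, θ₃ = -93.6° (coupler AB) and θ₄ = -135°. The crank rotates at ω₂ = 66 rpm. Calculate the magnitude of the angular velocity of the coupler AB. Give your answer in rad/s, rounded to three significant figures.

0.897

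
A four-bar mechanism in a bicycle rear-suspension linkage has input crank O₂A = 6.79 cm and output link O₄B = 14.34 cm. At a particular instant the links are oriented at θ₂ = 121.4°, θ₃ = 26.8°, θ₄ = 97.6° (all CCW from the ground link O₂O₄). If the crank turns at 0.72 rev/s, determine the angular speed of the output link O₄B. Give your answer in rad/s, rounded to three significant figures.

2.26

ω₂ = 4.524 rad/s (from 0.72 rev/s).
Differentiating the loop-closure r₂e^{iθ₂}+r₃e^{iθ₃}=r₁+r₄e^{iθ₄} gives r₂ω₂e^{iθ₂}+r₃ω₃e^{iθ₃}=r₄ω₄e^{iθ₄}.
Eliminating the other unknown: ω₄ = r₂ω₂ sin(θ₂−θ₃) / [r₄ sin(θ₄−θ₃)].
Numerator sine = +0.99678; denominator sine = +0.94438.
Result = 0.0679·4.524·(+0.99678) / (0.1434·(+0.94438)) = +2.2609 rad/s; magnitude 2.2609 rad/s.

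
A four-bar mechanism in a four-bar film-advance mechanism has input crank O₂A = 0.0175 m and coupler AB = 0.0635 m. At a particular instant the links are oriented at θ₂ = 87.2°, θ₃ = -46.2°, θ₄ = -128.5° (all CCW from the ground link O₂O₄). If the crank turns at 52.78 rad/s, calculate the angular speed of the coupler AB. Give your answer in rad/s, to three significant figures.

8.57

ω₂ = 52.78 rad/s
Differentiating the loop-closure r₂e^{iθ₂}+r₃e^{iθ₃}=r₁+r₄e^{iθ₄} gives r₂ω₂e^{iθ₂}+r₃ω₃e^{iθ₃}=r₄ω₄e^{iθ₄}.
Eliminating the other unknown: ω₃ = r₂ω₂ sin(θ₄−θ₂) / [r₃ sin(θ₃−θ₄)].
Numerator sine = +0.58354; denominator sine = +0.99098.
Result = 0.0175·52.78·(+0.58354) / (0.0635·(+0.99098)) = +8.5652 rad/s; magnitude 8.5652 rad/s.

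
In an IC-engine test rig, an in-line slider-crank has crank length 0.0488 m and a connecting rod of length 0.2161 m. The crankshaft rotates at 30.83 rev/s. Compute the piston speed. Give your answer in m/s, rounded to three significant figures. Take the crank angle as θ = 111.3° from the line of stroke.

8.07

ω = 2π·30.8 = 193.7 rad/s
For an in-line slider-crank, x = r cosθ + √(L² − r² sin²θ), so v = −rω sinθ·[1 + r cosθ/√(L² − r² sin²θ)].
With r = 0.0488 m, L = 0.2161 m, θ = 111.3°: √(L² − r² sin²θ) = 0.21126 m.
v = −0.0488·193.7·0.93169·[1 + 0.0488·-0.36325/0.21126] = -8.0683 m/s.
|v| = 8.0683 m/s.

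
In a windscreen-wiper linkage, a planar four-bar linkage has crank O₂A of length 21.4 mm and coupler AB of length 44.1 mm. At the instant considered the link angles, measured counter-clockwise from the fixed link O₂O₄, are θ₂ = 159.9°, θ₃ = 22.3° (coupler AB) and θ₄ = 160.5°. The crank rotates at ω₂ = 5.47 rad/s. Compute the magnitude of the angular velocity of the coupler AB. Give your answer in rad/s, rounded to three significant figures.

ω₂ = 5.47 rad/s
Differentiating the loop-closure r₂e^{iθ₂}+r₃e^{iθ₃}=r₁+r₄e^{iθ₄} gives r₂ω₂e^{iθ₂}+r₃ω₃e^{iθ₃}=r₄ω₄e^{iθ₄}.
Eliminating the other unknown: ω₃ = r₂ω₂ sin(θ₄−θ₂) / [r₃ sin(θ₃−θ₄)].
Numerator sine = +0.01047; denominator sine = -0.66653.
Result = 0.0214·5.47·(+0.01047) / (0.0441·(-0.66653)) = -0.041702 rad/s; magnitude 0.041702 rad/s.

0.0417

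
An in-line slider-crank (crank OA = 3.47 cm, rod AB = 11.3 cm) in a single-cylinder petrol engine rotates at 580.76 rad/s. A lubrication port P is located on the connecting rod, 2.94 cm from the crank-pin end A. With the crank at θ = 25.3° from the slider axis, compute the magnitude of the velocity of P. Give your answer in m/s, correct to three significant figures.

ω = 580.8 rad/s.  Crank-pin speed |V_A| = rω = 20.152 m/s, perpendicular to OA.
Rod angle: sinφ = −(r/L) sinθ ⇒ φ = -7.541°; ω_rod = −rω cosθ/√(L²−r²sin²θ) = -162.64 rad/s.
V_P = V_A + ω_rod × AP, with AP = 0.0294 m along the rod.
Components: V_Px = −rω sinθ − a·ω_rod·sinφ = -9.2398 m/s;  V_Py = rω cosθ + a·ω_rod·cosφ = +13.479 m/s.
|V_P| = √(V_Px² + V_Py²) = 16.342 m/s.

16.3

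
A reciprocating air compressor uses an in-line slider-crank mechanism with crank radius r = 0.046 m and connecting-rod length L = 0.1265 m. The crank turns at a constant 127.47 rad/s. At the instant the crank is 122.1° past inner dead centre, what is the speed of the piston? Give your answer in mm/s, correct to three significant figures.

ω = 127.5 rad/s
For an in-line slider-crank, x = r cosθ + √(L² − r² sin²θ), so v = −rω sinθ·[1 + r cosθ/√(L² − r² sin²θ)].
With r = 0.046 m, L = 0.1265 m, θ = 122.1°: √(L² − r² sin²θ) = 0.12035 m.
v = −0.046·127.5·0.84712·[1 + 0.046·-0.53140/0.12035] = -3.9583 m/s.
|v| = 3.9583 m/s = 3958.3 mm/s.

3960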